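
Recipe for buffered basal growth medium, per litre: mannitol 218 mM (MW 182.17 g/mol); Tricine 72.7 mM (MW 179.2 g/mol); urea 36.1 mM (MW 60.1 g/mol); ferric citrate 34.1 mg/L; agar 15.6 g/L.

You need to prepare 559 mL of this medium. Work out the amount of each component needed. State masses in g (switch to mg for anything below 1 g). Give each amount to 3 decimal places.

Target volume = 559 mL = 0.559 L.
mannitol: 218 mmol/L × 182.17 g/mol × 0.559 L ÷ 1000 = 22.200 g
Tricine: 72.7 mmol/L × 179.2 g/mol × 0.559 L ÷ 1000 = 7.283 g
urea: 36.1 mmol/L × 60.1 g/mol × 0.559 L ÷ 1000 = 1.213 g
ferric citrate: 34.1 mg/L × 0.559 L = 19.062 mg
agar: 15.6 g/L × 0.559 L = 8.720 g

mannitol 22.200 g; Tricine 7.283 g; urea 1.213 g; ferric citrate 19.062 mg; agar 8.720 g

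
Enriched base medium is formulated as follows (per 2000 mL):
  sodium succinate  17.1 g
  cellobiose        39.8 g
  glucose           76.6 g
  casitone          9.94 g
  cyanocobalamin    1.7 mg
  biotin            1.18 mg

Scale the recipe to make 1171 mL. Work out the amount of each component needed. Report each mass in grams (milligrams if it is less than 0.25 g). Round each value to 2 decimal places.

Ratio of target to recipe volume: 1171 / 2000 = 0.5855.
sodium succinate: 17.1 g × (1171 mL / 2000 mL) = 10.01 g
cellobiose: 39.8 g × (1171 mL / 2000 mL) = 23.30 g
glucose: 76.6 g × (1171 mL / 2000 mL) = 44.85 g
casitone: 9.94 g × (1171 mL / 2000 mL) = 5.82 g
cyanocobalamin: 1.7 mg × (1171 mL / 2000 mL) = 1.00 mg
biotin: 1.18 mg × (1171 mL / 2000 mL) = 0.69 mg

sodium succinate 10.01 g; cellobiose 23.30 g; glucose 44.85 g; casitone 5.82 g; cyanocobalamin 1.00 mg; biotin 0.69 mg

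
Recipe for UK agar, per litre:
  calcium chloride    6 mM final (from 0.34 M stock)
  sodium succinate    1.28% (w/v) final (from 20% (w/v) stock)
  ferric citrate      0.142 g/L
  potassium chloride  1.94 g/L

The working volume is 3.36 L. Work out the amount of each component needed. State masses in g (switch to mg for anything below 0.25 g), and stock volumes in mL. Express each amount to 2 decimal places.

calcium chloride 59.29 mL; sodium succinate 215.04 mL; ferric citrate 0.48 g; potassium chloride 6.52 g

Scale factor relative to 1 L: 3.36.
calcium chloride: V = C2·V2/C1 = 6 mM × 3360 mL ÷ 340 mM = 59.29 mL
sodium succinate: V = C2·V2/C1 = 1.28% ÷ 20% × 3360 mL = 215.04 mL
ferric citrate: 0.142 g/L × 3.36 L = 0.48 g
potassium chloride: 1.94 g/L × 3.36 L = 6.52 g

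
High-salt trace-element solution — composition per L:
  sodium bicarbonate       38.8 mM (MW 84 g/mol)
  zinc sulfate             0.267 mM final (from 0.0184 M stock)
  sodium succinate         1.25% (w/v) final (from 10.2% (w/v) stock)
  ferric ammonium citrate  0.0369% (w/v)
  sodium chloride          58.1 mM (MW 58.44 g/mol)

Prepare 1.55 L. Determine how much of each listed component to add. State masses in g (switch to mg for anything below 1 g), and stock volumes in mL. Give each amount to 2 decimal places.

Scale factor relative to 1 L: 1.55.
sodium bicarbonate: 38.8 mmol/L × 84 g/mol × 1.55 L ÷ 1000 = 5.05 g
zinc sulfate: V = C2·V2/C1 = 0.267 mM × 1550 mL ÷ 18.4 mM = 22.49 mL
sodium succinate: C1V1 = C2V2 → 1.25% ÷ 10.2% × 1550 mL = 189.95 mL
ferric ammonium citrate: 0.0369 g per 100 mL × 1550 mL ÷ 100 = 0.57195 g = 571.95 mg
sodium chloride: 58.1 mmol/L × 58.44 g/mol × 1.55 L ÷ 1000 = 5.26 g

sodium bicarbonate 5.05 g; zinc sulfate 22.49 mL; sodium succinate 189.95 mL; ferric ammonium citrate 571.95 mg; sodium chloride 5.26 g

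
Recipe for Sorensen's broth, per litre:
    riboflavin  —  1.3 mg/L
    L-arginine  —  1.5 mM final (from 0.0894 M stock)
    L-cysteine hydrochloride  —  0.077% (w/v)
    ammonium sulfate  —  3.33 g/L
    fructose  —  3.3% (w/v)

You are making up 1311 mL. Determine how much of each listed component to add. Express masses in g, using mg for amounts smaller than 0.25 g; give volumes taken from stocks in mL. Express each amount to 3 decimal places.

riboflavin 1.704 mg; L-arginine 21.997 mL; L-cysteine hydrochloride 1.009 g; ammonium sulfate 4.366 g; fructose 43.263 g

Working volume: 1311 mL = 1.311 L.
riboflavin: 1.3 mg/L × 1.311 L = 1.704 mg
L-arginine: C1V1 = C2V2 → 1.5 mM × 1311 mL ÷ 89.4 mM = 21.997 mL
L-cysteine hydrochloride: 0.077 g per 100 mL × 1311 mL ÷ 100 = 1.009 g
ammonium sulfate: 3.33 g/L × 1.311 L = 4.366 g
fructose: 3.3 g per 100 mL × 1311 mL ÷ 100 = 43.263 g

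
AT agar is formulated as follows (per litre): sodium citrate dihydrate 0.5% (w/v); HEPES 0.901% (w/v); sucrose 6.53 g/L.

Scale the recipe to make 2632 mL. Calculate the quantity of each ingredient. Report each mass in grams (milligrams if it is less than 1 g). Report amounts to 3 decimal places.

sodium citrate dihydrate 13.160 g; HEPES 23.714 g; sucrose 17.187 g

Target volume = 2632 mL = 2.632 L.
sodium citrate dihydrate: 0.5 g per 100 mL × 2632 mL ÷ 100 = 13.160 g
HEPES: 0.901% w/v = 9.01 g/L → 9.01 × 2.632 L = 23.714 g
sucrose: 6.53 g/L × 2.632 L = 17.187 g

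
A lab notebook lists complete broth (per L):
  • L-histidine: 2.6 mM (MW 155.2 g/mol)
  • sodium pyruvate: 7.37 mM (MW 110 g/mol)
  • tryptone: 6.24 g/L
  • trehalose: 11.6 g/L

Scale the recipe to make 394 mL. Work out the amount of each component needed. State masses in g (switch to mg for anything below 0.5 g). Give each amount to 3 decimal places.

Target volume = 394 mL = 0.394 L.
L-histidine: 2.6 mmol/L × 155.2 mg/mmol × 0.394 L = 158.987 mg
sodium pyruvate: 7.37 mmol/L × 110 mg/mmol × 0.394 L = 319.416 mg
tryptone: 6.24 g/L × 0.394 L = 2.459 g
trehalose: 11.6 g/L × 0.394 L = 4.570 g

L-histidine 158.987 mg; sodium pyruvate 319.416 mg; tryptone 2.459 g; trehalose 4.570 g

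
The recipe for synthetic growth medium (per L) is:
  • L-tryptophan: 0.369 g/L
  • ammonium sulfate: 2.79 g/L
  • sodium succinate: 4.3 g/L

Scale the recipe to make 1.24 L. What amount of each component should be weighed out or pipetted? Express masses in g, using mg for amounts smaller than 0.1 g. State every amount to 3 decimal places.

Scale factor relative to 1 L: 1.24.
L-tryptophan: 0.369 g/L × 1.24 L = 0.458 g
ammonium sulfate: 2.79 g/L × 1.24 L = 3.460 g
sodium succinate: 4.3 g/L × 1.24 L = 5.332 g

L-tryptophan 0.458 g; ammonium sulfate 3.460 g; sodium succinate 5.332 g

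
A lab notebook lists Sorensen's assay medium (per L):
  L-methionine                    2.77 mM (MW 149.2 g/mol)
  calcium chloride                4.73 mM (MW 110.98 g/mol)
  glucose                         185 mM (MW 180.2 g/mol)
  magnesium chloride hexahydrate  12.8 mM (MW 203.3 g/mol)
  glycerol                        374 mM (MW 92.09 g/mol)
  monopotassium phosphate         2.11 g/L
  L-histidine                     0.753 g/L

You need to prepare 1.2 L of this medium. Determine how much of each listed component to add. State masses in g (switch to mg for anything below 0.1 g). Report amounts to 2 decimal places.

Working volume: 1.2 L.
L-methionine: 2.77 mmol/L × 149.2 g/mol × 1.2 L ÷ 1000 = 0.50 g
calcium chloride: 4.73 mmol/L × 110.98 g/mol × 1.2 L ÷ 1000 = 0.63 g
glucose: 185 mmol/L × 180.2 g/mol × 1.2 L ÷ 1000 = 40.00 g
magnesium chloride hexahydrate: 12.8 mmol/L × 203.3 g/mol × 1.2 L ÷ 1000 = 3.12 g
glycerol: 374 mmol/L × 92.09 g/mol × 1.2 L ÷ 1000 = 41.33 g
monopotassium phosphate: 2.11 g/L × 1.2 L = 2.53 g
L-histidine: 0.753 g/L × 1.2 L = 0.90 g

L-methionine 0.50 g; calcium chloride 0.63 g; glucose 40.00 g; magnesium chloride hexahydrate 3.12 g; glycerol 41.33 g; monopotassium phosphate 2.53 g; L-histidine 0.90 g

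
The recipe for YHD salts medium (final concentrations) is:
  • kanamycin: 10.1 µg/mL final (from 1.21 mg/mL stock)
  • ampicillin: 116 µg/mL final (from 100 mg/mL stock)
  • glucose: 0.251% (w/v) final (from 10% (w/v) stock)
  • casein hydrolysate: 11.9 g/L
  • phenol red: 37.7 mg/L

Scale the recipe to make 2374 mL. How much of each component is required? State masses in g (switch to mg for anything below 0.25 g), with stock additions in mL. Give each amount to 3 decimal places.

Scale factor relative to 1 L: 2.374.
kanamycin: V = C2·V2/C1 = 10.1 µg/mL × 2374 mL ÷ 1210 µg/mL = 19.816 mL
ampicillin: dilute stock: 116 µg/mL × 2374 mL ÷ 100000 µg/mL = 2.754 mL
glucose: V = C2·V2/C1 = 0.251% ÷ 10% × 2374 mL = 59.587 mL
casein hydrolysate: 11.9 g/L × 2.374 L = 28.251 g
phenol red: 37.7 mg/L × 2.374 L = 89.500 mg

kanamycin 19.816 mL; ampicillin 2.754 mL; glucose 59.587 mL; casein hydrolysate 28.251 g; phenol red 89.500 mg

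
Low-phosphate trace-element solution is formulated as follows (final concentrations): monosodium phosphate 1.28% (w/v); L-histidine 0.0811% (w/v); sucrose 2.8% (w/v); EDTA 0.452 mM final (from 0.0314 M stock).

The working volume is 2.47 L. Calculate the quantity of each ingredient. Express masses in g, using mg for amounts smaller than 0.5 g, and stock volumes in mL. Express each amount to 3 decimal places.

monosodium phosphate 31.616 g; L-histidine 2.003 g; sucrose 69.160 g; EDTA 35.555 mL

Scale factor relative to 1 L: 2.47.
monosodium phosphate: 1.28 g per 100 mL × 2470 mL ÷ 100 = 31.616 g
L-histidine: 0.0811% w/v = 0.811 g/L → 0.811 × 2.47 L = 2.003 g
sucrose: 2.8% w/v = 28 g/L → 28 × 2.47 L = 69.160 g
EDTA: C1V1 = C2V2 → 0.452 mM × 2470 mL ÷ 31.4 mM = 35.555 mL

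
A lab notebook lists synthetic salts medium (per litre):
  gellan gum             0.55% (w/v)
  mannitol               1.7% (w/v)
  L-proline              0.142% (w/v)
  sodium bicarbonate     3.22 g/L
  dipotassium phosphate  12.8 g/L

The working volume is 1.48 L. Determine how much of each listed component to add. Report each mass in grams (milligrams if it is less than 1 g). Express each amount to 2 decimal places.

Scale factor relative to 1 L: 1.48.
gellan gum: 0.55 g per 100 mL × 1480 mL ÷ 100 = 8.14 g
mannitol: 1.7 g per 100 mL × 1480 mL ÷ 100 = 25.16 g
L-proline: 0.142 g per 100 mL × 1480 mL ÷ 100 = 2.10 g
sodium bicarbonate: 3.22 g/L × 1.48 L = 4.77 g
dipotassium phosphate: 12.8 g/L × 1.48 L = 18.94 g

gellan gum 8.14 g; mannitol 25.16 g; L-proline 2.10 g; sodium bicarbonate 4.77 g; dipotassium phosphate 18.94 g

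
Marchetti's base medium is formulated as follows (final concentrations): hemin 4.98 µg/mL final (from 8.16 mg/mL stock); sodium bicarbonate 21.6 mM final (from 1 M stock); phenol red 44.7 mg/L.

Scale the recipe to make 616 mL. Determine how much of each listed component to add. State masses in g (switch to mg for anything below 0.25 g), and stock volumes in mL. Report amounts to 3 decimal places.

hemin 0.376 mL; sodium bicarbonate 13.306 mL; phenol red 27.535 mg

Scale factor relative to 1 L: 0.616.
hemin: dilute stock: 4.98 µg/mL × 616 mL ÷ 8160 µg/mL = 0.376 mL
sodium bicarbonate: V = C2·V2/C1 = 21.6 mM × 616 mL ÷ 1000 mM = 13.306 mL
phenol red: 44.7 mg/L × 0.616 L = 27.535 mg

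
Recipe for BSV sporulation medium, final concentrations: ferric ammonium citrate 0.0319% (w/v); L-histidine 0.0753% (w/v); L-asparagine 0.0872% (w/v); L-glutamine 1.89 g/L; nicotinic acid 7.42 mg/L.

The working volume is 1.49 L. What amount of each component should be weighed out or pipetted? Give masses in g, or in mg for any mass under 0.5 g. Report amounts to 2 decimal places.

ferric ammonium citrate 475.31 mg; L-histidine 1.12 g; L-asparagine 1.30 g; L-glutamine 2.82 g; nicotinic acid 11.06 mg

Working volume: 1.49 L.
ferric ammonium citrate: 0.0319 g per 100 mL × 1490 mL ÷ 100 = 0.47531 g = 475.31 mg
L-histidine: 0.0753 g per 100 mL × 1490 mL ÷ 100 = 1.12 g
L-asparagine: 0.0872 g per 100 mL × 1490 mL ÷ 100 = 1.30 g
L-glutamine: 1.89 g/L × 1.49 L = 2.82 g
nicotinic acid: 7.42 mg/L × 1.49 L = 11.06 mg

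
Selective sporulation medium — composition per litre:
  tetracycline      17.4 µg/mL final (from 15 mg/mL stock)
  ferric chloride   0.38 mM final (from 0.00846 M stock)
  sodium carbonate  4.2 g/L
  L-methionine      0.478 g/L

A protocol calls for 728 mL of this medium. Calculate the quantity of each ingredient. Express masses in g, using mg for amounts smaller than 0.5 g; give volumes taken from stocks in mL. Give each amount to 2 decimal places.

tetracycline 0.84 mL; ferric chloride 32.70 mL; sodium carbonate 3.06 g; L-methionine 347.98 mg

Scale factor relative to 1 L: 0.728.
tetracycline: C1V1 = C2V2 → 17.4 µg/mL × 728 mL ÷ 15000 µg/mL = 0.84 mL
ferric chloride: dilute stock: 0.38 mM × 728 mL ÷ 8.46 mM = 32.70 mL
sodium carbonate: 4.2 g/L × 0.728 L = 3.06 g
L-methionine: 0.478 g/L × 0.728 L = 0.347984 g = 347.98 mg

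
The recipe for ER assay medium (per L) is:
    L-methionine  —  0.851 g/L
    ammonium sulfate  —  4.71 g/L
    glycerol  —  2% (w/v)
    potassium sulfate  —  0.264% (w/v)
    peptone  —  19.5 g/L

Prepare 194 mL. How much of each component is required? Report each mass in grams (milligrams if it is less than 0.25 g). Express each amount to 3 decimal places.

L-methionine 165.094 mg; ammonium sulfate 0.914 g; glycerol 3.880 g; potassium sulfate 0.512 g; peptone 3.783 g

Target volume = 194 mL = 0.194 L.
L-methionine: 0.851 g/L × 0.194 L = 0.165094 g = 165.094 mg
ammonium sulfate: 4.71 g/L × 0.194 L = 0.914 g
glycerol: 2% w/v = 20 g/L → 20 × 0.194 L = 3.880 g
potassium sulfate: 0.264% w/v = 2.64 g/L → 2.64 × 0.194 L = 0.512 g
peptone: 19.5 g/L × 0.194 L = 3.783 g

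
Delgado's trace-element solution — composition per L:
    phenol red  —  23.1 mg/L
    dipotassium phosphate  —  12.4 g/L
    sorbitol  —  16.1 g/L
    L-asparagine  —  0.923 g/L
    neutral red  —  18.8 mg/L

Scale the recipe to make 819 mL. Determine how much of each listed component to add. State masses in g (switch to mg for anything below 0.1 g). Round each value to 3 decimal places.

phenol red 18.919 mg; dipotassium phosphate 10.156 g; sorbitol 13.186 g; L-asparagine 0.756 g; neutral red 15.397 mg

Target volume = 819 mL = 0.819 L.
phenol red: 23.1 mg/L × 0.819 L = 18.919 mg
dipotassium phosphate: 12.4 g/L × 0.819 L = 10.156 g
sorbitol: 16.1 g/L × 0.819 L = 13.186 g
L-asparagine: 0.923 g/L × 0.819 L = 0.756 g
neutral red: 18.8 mg/L × 0.819 L = 15.397 mg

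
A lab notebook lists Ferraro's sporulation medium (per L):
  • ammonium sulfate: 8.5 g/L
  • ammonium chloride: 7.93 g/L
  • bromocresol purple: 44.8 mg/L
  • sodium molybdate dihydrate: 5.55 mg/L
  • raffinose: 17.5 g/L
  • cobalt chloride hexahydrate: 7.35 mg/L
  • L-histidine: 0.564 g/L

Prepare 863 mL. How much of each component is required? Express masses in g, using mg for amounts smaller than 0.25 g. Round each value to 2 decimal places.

Target volume = 863 mL = 0.863 L.
ammonium sulfate: 8.5 g/L × 0.863 L = 7.34 g
ammonium chloride: 7.93 g/L × 0.863 L = 6.84 g
bromocresol purple: 44.8 mg/L × 0.863 L = 38.66 mg
sodium molybdate dihydrate: 5.55 mg/L × 0.863 L = 4.79 mg
raffinose: 17.5 g/L × 0.863 L = 15.10 g
cobalt chloride hexahydrate: 7.35 mg/L × 0.863 L = 6.34 mg
L-histidine: 0.564 g/L × 0.863 L = 0.49 g

ammonium sulfate 7.34 g; ammonium chloride 6.84 g; bromocresol purple 38.66 mg; sodium molybdate dihydrate 4.79 mg; raffinose 15.10 g; cobalt chloride hexahydrate 6.34 mg; L-histidine 0.49 g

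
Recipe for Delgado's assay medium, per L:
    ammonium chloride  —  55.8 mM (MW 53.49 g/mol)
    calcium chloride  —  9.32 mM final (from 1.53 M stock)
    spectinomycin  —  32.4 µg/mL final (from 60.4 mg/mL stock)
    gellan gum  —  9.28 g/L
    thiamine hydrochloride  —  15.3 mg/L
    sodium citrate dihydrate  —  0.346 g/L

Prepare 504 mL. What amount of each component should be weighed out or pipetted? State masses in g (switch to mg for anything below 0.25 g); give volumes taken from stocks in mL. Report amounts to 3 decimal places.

Scale factor relative to 1 L: 0.504.
ammonium chloride: 55.8 mmol/L × 53.49 g/mol × 0.504 L ÷ 1000 = 1.504 g
calcium chloride: dilute stock: 9.32 mM × 504 mL ÷ 1530 mM = 3.070 mL
spectinomycin: dilute stock: 32.4 µg/mL × 504 mL ÷ 60400 µg/mL = 0.270 mL
gellan gum: 9.28 g/L × 0.504 L = 4.677 g
thiamine hydrochloride: 15.3 mg/L × 0.504 L = 7.711 mg
sodium citrate dihydrate: 0.346 g/L × 0.504 L = 0.174384 g = 174.384 mg

ammonium chloride 1.504 g; calcium chloride 3.070 mL; spectinomycin 0.270 mL; gellan gum 4.677 g; thiamine hydrochloride 7.711 mg; sodium citrate dihydrate 174.384 mg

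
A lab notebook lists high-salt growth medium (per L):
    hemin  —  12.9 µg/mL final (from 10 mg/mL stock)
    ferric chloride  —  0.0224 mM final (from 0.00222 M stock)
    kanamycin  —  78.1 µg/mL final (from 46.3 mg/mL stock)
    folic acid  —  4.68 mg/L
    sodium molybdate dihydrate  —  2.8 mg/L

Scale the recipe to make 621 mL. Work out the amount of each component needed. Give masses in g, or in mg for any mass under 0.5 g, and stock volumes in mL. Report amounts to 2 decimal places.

Scale factor relative to 1 L: 0.621.
hemin: V = C2·V2/C1 = 12.9 µg/mL × 621 mL ÷ 10000 µg/mL = 0.80 mL
ferric chloride: V = C2·V2/C1 = 0.0224 mM × 621 mL ÷ 2.22 mM = 6.27 mL
kanamycin: C1V1 = C2V2 → 78.1 µg/mL × 621 mL ÷ 46300 µg/mL = 1.05 mL
folic acid: 4.68 mg/L × 0.621 L = 2.91 mg
sodium molybdate dihydrate: 2.8 mg/L × 0.621 L = 1.74 mg

hemin 0.80 mL; ferric chloride 6.27 mL; kanamycin 1.05 mL; folic acid 2.91 mg; sodium molybdate dihydrate 1.74 mg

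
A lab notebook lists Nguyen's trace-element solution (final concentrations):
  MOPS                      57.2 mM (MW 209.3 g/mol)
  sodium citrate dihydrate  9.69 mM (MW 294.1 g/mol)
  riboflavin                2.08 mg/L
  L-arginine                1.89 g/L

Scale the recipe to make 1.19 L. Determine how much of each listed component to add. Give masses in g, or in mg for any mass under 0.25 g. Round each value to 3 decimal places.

MOPS 14.247 g; sodium citrate dihydrate 3.391 g; riboflavin 2.475 mg; L-arginine 2.249 g

Scale factor relative to 1 L: 1.19.
MOPS: 57.2 mmol/L × 209.3 g/mol × 1.19 L ÷ 1000 = 14.247 g
sodium citrate dihydrate: 9.69 mmol/L × 294.1 g/mol × 1.19 L ÷ 1000 = 3.391 g
riboflavin: 2.08 mg/L × 1.19 L = 2.475 mg
L-arginine: 1.89 g/L × 1.19 L = 2.249 g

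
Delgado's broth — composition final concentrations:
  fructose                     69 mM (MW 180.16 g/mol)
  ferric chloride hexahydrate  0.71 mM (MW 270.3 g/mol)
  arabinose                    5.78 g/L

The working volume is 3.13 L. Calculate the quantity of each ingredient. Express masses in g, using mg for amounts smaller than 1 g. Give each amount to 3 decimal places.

Working volume: 3.13 L.
fructose: 69 mmol/L × 180.16 g/mol × 3.13 L ÷ 1000 = 38.909 g
ferric chloride hexahydrate: 0.71 mmol/L × 270.3 mg/mmol × 3.13 L = 600.688 mg
arabinose: 5.78 g/L × 3.13 L = 18.091 g

fructose 38.909 g; ferric chloride hexahydrate 600.688 mg; arabinose 18.091 g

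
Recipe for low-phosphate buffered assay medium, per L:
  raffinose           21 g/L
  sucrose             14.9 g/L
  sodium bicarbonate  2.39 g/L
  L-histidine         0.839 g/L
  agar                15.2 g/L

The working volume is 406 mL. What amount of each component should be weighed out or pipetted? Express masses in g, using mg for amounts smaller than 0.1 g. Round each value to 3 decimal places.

Working volume: 406 mL = 0.406 L.
raffinose: 21 g/L × 0.406 L = 8.526 g
sucrose: 14.9 g/L × 0.406 L = 6.049 g
sodium bicarbonate: 2.39 g/L × 0.406 L = 0.970 g
L-histidine: 0.839 g/L × 0.406 L = 0.341 g
agar: 15.2 g/L × 0.406 L = 6.171 g

raffinose 8.526 g; sucrose 6.049 g; sodium bicarbonate 0.970 g; L-histidine 0.341 g; agar 6.171 g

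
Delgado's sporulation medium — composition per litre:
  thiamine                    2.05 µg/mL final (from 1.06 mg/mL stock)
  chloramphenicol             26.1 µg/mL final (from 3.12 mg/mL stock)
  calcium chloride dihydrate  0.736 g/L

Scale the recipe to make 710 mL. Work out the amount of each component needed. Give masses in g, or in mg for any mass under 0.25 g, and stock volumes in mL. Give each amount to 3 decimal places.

thiamine 1.373 mL; chloramphenicol 5.939 mL; calcium chloride dihydrate 0.523 g

Working volume: 710 mL = 0.71 L.
thiamine: V = C2·V2/C1 = 2.05 µg/mL × 710 mL ÷ 1060 µg/mL = 1.373 mL
chloramphenicol: dilute stock: 26.1 µg/mL × 710 mL ÷ 3120 µg/mL = 5.939 mL
calcium chloride dihydrate: 0.736 g/L × 0.71 L = 0.523 g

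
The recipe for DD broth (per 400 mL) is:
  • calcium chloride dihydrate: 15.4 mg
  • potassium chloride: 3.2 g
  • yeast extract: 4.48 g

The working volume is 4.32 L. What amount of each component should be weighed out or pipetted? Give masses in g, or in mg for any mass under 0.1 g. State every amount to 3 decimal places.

Scale factor = 4320 mL / 400 mL = 10.8.
calcium chloride dihydrate: 15.4 mg × (4320 mL / 400 mL) = 166.32 mg = 0.166 g
potassium chloride: 3.2 g × (4320 mL / 400 mL) = 34.560 g
yeast extract: 4.48 g × (4320 mL / 400 mL) = 48.384 g

calcium chloride dihydrate 0.166 g; potassium chloride 34.560 g; yeast extract 48.384 g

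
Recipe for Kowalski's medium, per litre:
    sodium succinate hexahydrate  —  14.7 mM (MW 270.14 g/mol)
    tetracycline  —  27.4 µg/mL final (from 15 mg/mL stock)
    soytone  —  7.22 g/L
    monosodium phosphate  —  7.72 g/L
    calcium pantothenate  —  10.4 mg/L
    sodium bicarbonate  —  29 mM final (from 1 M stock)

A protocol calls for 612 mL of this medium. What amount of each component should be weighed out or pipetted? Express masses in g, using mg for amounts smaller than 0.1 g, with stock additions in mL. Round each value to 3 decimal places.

sodium succinate hexahydrate 2.430 g; tetracycline 1.118 mL; soytone 4.419 g; monosodium phosphate 4.725 g; calcium pantothenate 6.365 mg; sodium bicarbonate 17.748 mL

Target volume = 612 mL = 0.612 L.
sodium succinate hexahydrate: 14.7 mmol/L × 270.14 g/mol × 0.612 L ÷ 1000 = 2.430 g
tetracycline: dilute stock: 27.4 µg/mL × 612 mL ÷ 15000 µg/mL = 1.118 mL
soytone: 7.22 g/L × 0.612 L = 4.419 g
monosodium phosphate: 7.72 g/L × 0.612 L = 4.725 g
calcium pantothenate: 10.4 mg/L × 0.612 L = 6.365 mg
sodium bicarbonate: dilute stock: 29 mM × 612 mL ÷ 1000 mM = 17.748 mL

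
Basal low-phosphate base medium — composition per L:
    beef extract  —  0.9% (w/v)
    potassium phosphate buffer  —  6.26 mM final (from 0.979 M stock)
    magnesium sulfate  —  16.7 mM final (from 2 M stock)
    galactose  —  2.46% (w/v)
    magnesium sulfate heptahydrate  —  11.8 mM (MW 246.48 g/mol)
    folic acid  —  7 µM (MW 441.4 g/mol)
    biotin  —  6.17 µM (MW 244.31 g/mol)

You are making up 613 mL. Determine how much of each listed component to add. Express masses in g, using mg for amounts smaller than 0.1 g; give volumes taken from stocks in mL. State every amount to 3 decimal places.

Working volume: 613 mL = 0.613 L.
beef extract: 0.9% w/v = 9 g/L → 9 × 0.613 L = 5.517 g
potassium phosphate buffer: dilute stock: 6.26 mM × 613 mL ÷ 979 mM = 3.920 mL
magnesium sulfate: V = C2·V2/C1 = 16.7 mM × 613 mL ÷ 2000 mM = 5.119 mL
galactose: 2.46 g per 100 mL × 613 mL ÷ 100 = 15.080 g
magnesium sulfate heptahydrate: 11.8 mmol/L × 246.48 g/mol × 0.613 L ÷ 1000 = 1.783 g
folic acid: 7 µmol/L × 441.4 g/mol × 0.613 L ÷ 1000 = 1.894 mg
biotin: 6.17 µmol/L × 244.31 g/mol × 0.613 L ÷ 1000 = 0.924 mg

beef extract 5.517 g; potassium phosphate buffer 3.920 mL; magnesium sulfate 5.119 mL; galactose 15.080 g; magnesium sulfate heptahydrate 1.783 g; folic acid 1.894 mg; biotin 0.924 mg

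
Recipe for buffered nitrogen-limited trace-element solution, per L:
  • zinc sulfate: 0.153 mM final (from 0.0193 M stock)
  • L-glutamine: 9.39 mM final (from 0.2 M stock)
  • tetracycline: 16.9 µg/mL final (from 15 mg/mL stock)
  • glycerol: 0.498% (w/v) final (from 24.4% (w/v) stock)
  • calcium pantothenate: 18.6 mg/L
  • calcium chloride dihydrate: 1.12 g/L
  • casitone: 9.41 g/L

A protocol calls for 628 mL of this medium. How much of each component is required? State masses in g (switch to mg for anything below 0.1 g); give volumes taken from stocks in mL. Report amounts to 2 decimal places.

zinc sulfate 4.98 mL; L-glutamine 29.48 mL; tetracycline 0.71 mL; glycerol 12.82 mL; calcium pantothenate 11.68 mg; calcium chloride dihydrate 0.70 g; casitone 5.91 g

Target volume = 628 mL = 0.628 L.
zinc sulfate: dilute stock: 0.153 mM × 628 mL ÷ 19.3 mM = 4.98 mL
L-glutamine: V = C2·V2/C1 = 9.39 mM × 628 mL ÷ 200 mM = 29.48 mL
tetracycline: C1V1 = C2V2 → 16.9 µg/mL × 628 mL ÷ 15000 µg/mL = 0.71 mL
glycerol: dilute stock: 0.498% ÷ 24.4% × 628 mL = 12.82 mL
calcium pantothenate: 18.6 mg/L × 0.628 L = 11.68 mg
calcium chloride dihydrate: 1.12 g/L × 0.628 L = 0.70 g
casitone: 9.41 g/L × 0.628 L = 5.91 g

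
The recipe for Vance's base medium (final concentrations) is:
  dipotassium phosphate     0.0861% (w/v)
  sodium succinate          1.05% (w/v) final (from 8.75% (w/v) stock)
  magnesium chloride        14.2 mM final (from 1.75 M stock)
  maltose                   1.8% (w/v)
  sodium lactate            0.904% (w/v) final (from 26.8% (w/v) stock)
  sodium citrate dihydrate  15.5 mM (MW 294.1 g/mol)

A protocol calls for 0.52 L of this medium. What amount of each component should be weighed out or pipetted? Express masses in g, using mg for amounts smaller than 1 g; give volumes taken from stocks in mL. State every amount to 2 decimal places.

dipotassium phosphate 447.72 mg; sodium succinate 62.40 mL; magnesium chloride 4.22 mL; maltose 9.36 g; sodium lactate 17.54 mL; sodium citrate dihydrate 2.37 g

Working volume: 0.52 L.
dipotassium phosphate: 0.0861% w/v = 0.861 g/L → 0.861 × 0.52 L = 0.44772 g = 447.72 mg
sodium succinate: V = C2·V2/C1 = 1.05% ÷ 8.75% × 520 mL = 62.40 mL
magnesium chloride: dilute stock: 14.2 mM × 520 mL ÷ 1750 mM = 4.22 mL
maltose: 1.8% w/v = 18 g/L → 18 × 0.52 L = 9.36 g
sodium lactate: dilute stock: 0.904% ÷ 26.8% × 520 mL = 17.54 mL
sodium citrate dihydrate: 15.5 mmol/L × 294.1 g/mol × 0.52 L ÷ 1000 = 2.37 g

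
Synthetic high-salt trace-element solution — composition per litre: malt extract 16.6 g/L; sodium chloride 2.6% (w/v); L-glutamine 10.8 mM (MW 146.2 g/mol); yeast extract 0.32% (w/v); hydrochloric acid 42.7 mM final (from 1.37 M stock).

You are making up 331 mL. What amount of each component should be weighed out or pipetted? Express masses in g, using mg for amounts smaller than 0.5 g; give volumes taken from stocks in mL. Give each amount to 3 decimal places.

malt extract 5.495 g; sodium chloride 8.606 g; L-glutamine 0.523 g; yeast extract 1.059 g; hydrochloric acid 10.317 mL

Target volume = 331 mL = 0.331 L.
malt extract: 16.6 g/L × 0.331 L = 5.495 g
sodium chloride: 2.6% w/v = 26 g/L → 26 × 0.331 L = 8.606 g
L-glutamine: 10.8 mmol/L × 146.2 g/mol × 0.331 L ÷ 1000 = 0.523 g
yeast extract: 0.32% w/v = 3.2 g/L → 3.2 × 0.331 L = 1.059 g
hydrochloric acid: C1V1 = C2V2 → 42.7 mM × 331 mL ÷ 1370 mM = 10.317 mL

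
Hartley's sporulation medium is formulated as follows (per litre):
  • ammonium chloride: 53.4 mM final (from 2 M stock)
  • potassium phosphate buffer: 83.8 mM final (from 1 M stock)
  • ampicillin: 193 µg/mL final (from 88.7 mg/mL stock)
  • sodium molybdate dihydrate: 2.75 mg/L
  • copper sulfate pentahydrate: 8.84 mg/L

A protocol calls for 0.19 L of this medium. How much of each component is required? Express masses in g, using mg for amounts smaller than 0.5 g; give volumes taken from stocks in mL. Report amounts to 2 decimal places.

ammonium chloride 5.07 mL; potassium phosphate buffer 15.92 mL; ampicillin 0.41 mL; sodium molybdate dihydrate 0.52 mg; copper sulfate pentahydrate 1.68 mg

Scale factor relative to 1 L: 0.19.
ammonium chloride: dilute stock: 53.4 mM × 190 mL ÷ 2000 mM = 5.07 mL
potassium phosphate buffer: dilute stock: 83.8 mM × 190 mL ÷ 1000 mM = 15.92 mL
ampicillin: dilute stock: 193 µg/mL × 190 mL ÷ 88700 µg/mL = 0.41 mL
sodium molybdate dihydrate: 2.75 mg/L × 0.19 L = 0.52 mg
copper sulfate pentahydrate: 8.84 mg/L × 0.19 L = 1.68 mg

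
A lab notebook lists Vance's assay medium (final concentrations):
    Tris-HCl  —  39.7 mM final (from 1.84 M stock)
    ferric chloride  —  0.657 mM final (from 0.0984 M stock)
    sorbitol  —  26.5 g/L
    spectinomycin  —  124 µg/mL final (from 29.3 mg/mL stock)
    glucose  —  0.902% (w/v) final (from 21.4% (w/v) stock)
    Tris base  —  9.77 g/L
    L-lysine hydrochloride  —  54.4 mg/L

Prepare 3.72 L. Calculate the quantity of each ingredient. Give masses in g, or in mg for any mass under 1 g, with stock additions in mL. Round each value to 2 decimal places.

Scale factor relative to 1 L: 3.72.
Tris-HCl: V = C2·V2/C1 = 39.7 mM × 3720 mL ÷ 1840 mM = 80.26 mL
ferric chloride: dilute stock: 0.657 mM × 3720 mL ÷ 98.4 mM = 24.84 mL
sorbitol: 26.5 g/L × 3.72 L = 98.58 g
spectinomycin: V = C2·V2/C1 = 124 µg/mL × 3720 mL ÷ 29300 µg/mL = 15.74 mL
glucose: C1V1 = C2V2 → 0.902% ÷ 21.4% × 3720 mL = 156.80 mL
Tris base: 9.77 g/L × 3.72 L = 36.34 g
L-lysine hydrochloride: 54.4 mg/L × 3.72 L = 202.37 mg

Tris-HCl 80.26 mL; ferric chloride 24.84 mL; sorbitol 98.58 g; spectinomycin 15.74 mL; glucose 156.80 mL; Tris base 36.34 g; L-lysine hydrochloride 202.37 mg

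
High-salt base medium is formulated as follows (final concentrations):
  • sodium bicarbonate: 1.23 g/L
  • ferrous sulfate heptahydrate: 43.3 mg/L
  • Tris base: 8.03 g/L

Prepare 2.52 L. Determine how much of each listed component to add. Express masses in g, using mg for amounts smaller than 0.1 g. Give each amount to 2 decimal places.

sodium bicarbonate 3.10 g; ferrous sulfate heptahydrate 0.11 g; Tris base 20.24 g

Working volume: 2.52 L.
sodium bicarbonate: 1.23 g/L × 2.52 L = 3.10 g
ferrous sulfate heptahydrate: 43.3 mg/L × 2.52 L = 109.116 mg = 0.11 g
Tris base: 8.03 g/L × 2.52 L = 20.24 g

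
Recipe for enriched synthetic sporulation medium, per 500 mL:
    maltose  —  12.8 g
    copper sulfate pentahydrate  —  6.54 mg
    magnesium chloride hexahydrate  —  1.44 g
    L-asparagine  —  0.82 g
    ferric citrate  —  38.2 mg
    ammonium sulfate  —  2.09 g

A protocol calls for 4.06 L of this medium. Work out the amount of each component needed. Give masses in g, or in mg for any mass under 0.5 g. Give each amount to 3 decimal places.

Ratio of target to recipe volume: 4060 / 500 = 8.12.
maltose: 12.8 g × (4060 mL / 500 mL) = 103.936 g
copper sulfate pentahydrate: 6.54 mg × (4060 mL / 500 mL) = 53.105 mg
magnesium chloride hexahydrate: 1.44 g × (4060 mL / 500 mL) = 11.693 g
L-asparagine: 0.82 g × (4060 mL / 500 mL) = 6.658 g
ferric citrate: 38.2 mg × (4060 mL / 500 mL) = 310.184 mg
ammonium sulfate: 2.09 g × (4060 mL / 500 mL) = 16.971 g

maltose 103.936 g; copper sulfate pentahydrate 53.105 mg; magnesium chloride hexahydrate 11.693 g; L-asparagine 6.658 g; ferric citrate 310.184 mg; ammonium sulfate 16.971 g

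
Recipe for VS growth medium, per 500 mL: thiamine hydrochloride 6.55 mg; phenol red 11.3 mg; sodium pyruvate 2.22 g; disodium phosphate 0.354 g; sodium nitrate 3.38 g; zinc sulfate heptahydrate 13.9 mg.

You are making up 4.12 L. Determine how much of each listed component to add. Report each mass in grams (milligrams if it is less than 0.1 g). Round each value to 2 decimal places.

thiamine hydrochloride 53.97 mg; phenol red 93.11 mg; sodium pyruvate 18.29 g; disodium phosphate 2.92 g; sodium nitrate 27.85 g; zinc sulfate heptahydrate 0.11 g

Ratio of target to recipe volume: 4120 / 500 = 8.24.
thiamine hydrochloride: 6.55 mg × (4120 mL / 500 mL) = 53.97 mg
phenol red: 11.3 mg × (4120 mL / 500 mL) = 93.11 mg
sodium pyruvate: 2.22 g × (4120 mL / 500 mL) = 18.29 g
disodium phosphate: 0.354 g × (4120 mL / 500 mL) = 2.92 g
sodium nitrate: 3.38 g × (4120 mL / 500 mL) = 27.85 g
zinc sulfate heptahydrate: 13.9 mg × (4120 mL / 500 mL) = 114.536 mg = 0.11 g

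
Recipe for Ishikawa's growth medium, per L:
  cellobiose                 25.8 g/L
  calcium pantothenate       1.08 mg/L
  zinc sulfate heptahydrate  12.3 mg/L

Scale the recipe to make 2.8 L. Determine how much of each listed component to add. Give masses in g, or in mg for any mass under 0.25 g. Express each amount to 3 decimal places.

cellobiose 72.240 g; calcium pantothenate 3.024 mg; zinc sulfate heptahydrate 34.440 mg

Working volume: 2.8 L.
cellobiose: 25.8 g/L × 2.8 L = 72.240 g
calcium pantothenate: 1.08 mg/L × 2.8 L = 3.024 mg
zinc sulfate heptahydrate: 12.3 mg/L × 2.8 L = 34.440 mg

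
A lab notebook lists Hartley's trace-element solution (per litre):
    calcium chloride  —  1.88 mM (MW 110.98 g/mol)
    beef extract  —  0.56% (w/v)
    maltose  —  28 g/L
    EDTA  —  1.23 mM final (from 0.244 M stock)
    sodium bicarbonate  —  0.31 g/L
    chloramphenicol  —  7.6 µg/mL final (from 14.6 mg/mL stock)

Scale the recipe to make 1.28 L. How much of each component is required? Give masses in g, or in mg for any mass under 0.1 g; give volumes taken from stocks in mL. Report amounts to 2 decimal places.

calcium chloride 0.27 g; beef extract 7.17 g; maltose 35.84 g; EDTA 6.45 mL; sodium bicarbonate 0.40 g; chloramphenicol 0.67 mL

Working volume: 1.28 L.
calcium chloride: 1.88 mmol/L × 110.98 g/mol × 1.28 L ÷ 1000 = 0.27 g
beef extract: 0.56 g per 100 mL × 1280 mL ÷ 100 = 7.17 g
maltose: 28 g/L × 1.28 L = 35.84 g
EDTA: C1V1 = C2V2 → 1.23 mM × 1280 mL ÷ 244 mM = 6.45 mL
sodium bicarbonate: 0.31 g/L × 1.28 L = 0.40 g
chloramphenicol: V = C2·V2/C1 = 7.6 µg/mL × 1280 mL ÷ 14600 µg/mL = 0.67 mL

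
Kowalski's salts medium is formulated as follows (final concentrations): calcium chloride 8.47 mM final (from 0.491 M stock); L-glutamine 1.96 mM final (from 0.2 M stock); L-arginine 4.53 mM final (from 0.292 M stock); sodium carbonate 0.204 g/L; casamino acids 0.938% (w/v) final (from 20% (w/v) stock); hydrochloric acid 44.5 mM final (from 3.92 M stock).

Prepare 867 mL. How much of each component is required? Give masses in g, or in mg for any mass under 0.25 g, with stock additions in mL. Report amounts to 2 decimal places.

calcium chloride 14.96 mL; L-glutamine 8.50 mL; L-arginine 13.45 mL; sodium carbonate 176.87 mg; casamino acids 40.66 mL; hydrochloric acid 9.84 mL

Scale factor relative to 1 L: 0.867.
calcium chloride: C1V1 = C2V2 → 8.47 mM × 867 mL ÷ 491 mM = 14.96 mL
L-glutamine: dilute stock: 1.96 mM × 867 mL ÷ 200 mM = 8.50 mL
L-arginine: dilute stock: 4.53 mM × 867 mL ÷ 292 mM = 13.45 mL
sodium carbonate: 0.204 g/L × 0.867 L = 0.176868 g = 176.87 mg
casamino acids: dilute stock: 0.938% ÷ 20% × 867 mL = 40.66 mL
hydrochloric acid: V = C2·V2/C1 = 44.5 mM × 867 mL ÷ 3920 mM = 9.84 mL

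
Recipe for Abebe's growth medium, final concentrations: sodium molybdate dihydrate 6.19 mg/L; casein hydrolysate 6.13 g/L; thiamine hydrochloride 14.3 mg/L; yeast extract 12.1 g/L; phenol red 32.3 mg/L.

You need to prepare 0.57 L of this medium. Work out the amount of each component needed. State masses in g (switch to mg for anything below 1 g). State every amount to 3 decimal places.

Working volume: 0.57 L.
sodium molybdate dihydrate: 6.19 mg/L × 0.57 L = 3.528 mg
casein hydrolysate: 6.13 g/L × 0.57 L = 3.494 g
thiamine hydrochloride: 14.3 mg/L × 0.57 L = 8.151 mg
yeast extract: 12.1 g/L × 0.57 L = 6.897 g
phenol red: 32.3 mg/L × 0.57 L = 18.411 mg

sodium molybdate dihydrate 3.528 mg; casein hydrolysate 3.494 g; thiamine hydrochloride 8.151 mg; yeast extract 6.897 g; phenol red 18.411 mg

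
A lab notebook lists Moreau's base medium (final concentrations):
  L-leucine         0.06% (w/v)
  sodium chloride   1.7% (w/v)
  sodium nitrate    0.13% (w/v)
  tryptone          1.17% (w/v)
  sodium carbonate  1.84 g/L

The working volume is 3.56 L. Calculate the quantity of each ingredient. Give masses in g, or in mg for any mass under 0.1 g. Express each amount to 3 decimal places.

L-leucine 2.136 g; sodium chloride 60.520 g; sodium nitrate 4.628 g; tryptone 41.652 g; sodium carbonate 6.550 g

Scale factor relative to 1 L: 3.56.
L-leucine: 0.06% w/v = 0.6 g/L → 0.6 × 3.56 L = 2.136 g
sodium chloride: 1.7% w/v = 17 g/L → 17 × 3.56 L = 60.520 g
sodium nitrate: 0.13% w/v = 1.3 g/L → 1.3 × 3.56 L = 4.628 g
tryptone: 1.17% w/v = 11.7 g/L → 11.7 × 3.56 L = 41.652 g
sodium carbonate: 1.84 g/L × 3.56 L = 6.550 g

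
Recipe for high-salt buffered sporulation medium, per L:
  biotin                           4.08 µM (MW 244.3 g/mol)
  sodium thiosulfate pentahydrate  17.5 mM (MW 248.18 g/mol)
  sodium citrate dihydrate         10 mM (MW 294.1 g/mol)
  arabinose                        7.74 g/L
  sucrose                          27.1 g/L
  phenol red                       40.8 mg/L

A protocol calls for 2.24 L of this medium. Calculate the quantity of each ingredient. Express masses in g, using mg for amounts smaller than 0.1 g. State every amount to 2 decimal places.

biotin 2.23 mg; sodium thiosulfate pentahydrate 9.73 g; sodium citrate dihydrate 6.59 g; arabinose 17.34 g; sucrose 60.70 g; phenol red 91.39 mg

Scale factor relative to 1 L: 2.24.
biotin: 4.08 µmol/L × 244.3 g/mol × 2.24 L ÷ 1000 = 2.23 mg
sodium thiosulfate pentahydrate: 17.5 mmol/L × 248.18 g/mol × 2.24 L ÷ 1000 = 9.73 g
sodium citrate dihydrate: 10 mmol/L × 294.1 g/mol × 2.24 L ÷ 1000 = 6.59 g
arabinose: 7.74 g/L × 2.24 L = 17.34 g
sucrose: 27.1 g/L × 2.24 L = 60.70 g
phenol red: 40.8 mg/L × 2.24 L = 91.39 mg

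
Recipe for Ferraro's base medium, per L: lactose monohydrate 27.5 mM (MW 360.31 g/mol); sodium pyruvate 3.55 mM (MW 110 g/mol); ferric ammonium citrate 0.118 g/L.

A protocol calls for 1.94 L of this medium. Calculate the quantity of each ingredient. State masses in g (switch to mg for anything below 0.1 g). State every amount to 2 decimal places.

Scale factor relative to 1 L: 1.94.
lactose monohydrate: 27.5 mmol/L × 360.31 g/mol × 1.94 L ÷ 1000 = 19.22 g
sodium pyruvate: 3.55 mmol/L × 110 g/mol × 1.94 L ÷ 1000 = 0.76 g
ferric ammonium citrate: 0.118 g/L × 1.94 L = 0.23 g

lactose monohydrate 19.22 g; sodium pyruvate 0.76 g; ferric ammonium citrate 0.23 g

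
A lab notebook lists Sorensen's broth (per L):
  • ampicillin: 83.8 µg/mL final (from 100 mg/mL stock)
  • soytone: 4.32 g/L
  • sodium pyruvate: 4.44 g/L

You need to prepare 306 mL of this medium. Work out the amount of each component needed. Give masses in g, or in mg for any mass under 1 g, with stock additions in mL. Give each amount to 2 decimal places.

Scale factor relative to 1 L: 0.306.
ampicillin: V = C2·V2/C1 = 83.8 µg/mL × 306 mL ÷ 100000 µg/mL = 0.26 mL
soytone: 4.32 g/L × 0.306 L = 1.32 g
sodium pyruvate: 4.44 g/L × 0.306 L = 1.36 g

ampicillin 0.26 mL; soytone 1.32 g; sodium pyruvate 1.36 g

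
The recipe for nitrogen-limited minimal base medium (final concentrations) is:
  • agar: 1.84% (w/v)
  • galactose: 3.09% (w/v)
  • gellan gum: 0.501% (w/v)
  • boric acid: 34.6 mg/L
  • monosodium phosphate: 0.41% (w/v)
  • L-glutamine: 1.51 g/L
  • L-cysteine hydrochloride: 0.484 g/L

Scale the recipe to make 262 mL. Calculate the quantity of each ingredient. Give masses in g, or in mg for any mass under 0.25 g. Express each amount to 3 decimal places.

Scale factor relative to 1 L: 0.262.
agar: 1.84 g per 100 mL × 262 mL ÷ 100 = 4.821 g
galactose: 3.09% w/v = 30.9 g/L → 30.9 × 0.262 L = 8.096 g
gellan gum: 0.501 g per 100 mL × 262 mL ÷ 100 = 1.313 g
boric acid: 34.6 mg/L × 0.262 L = 9.065 mg
monosodium phosphate: 0.41 g per 100 mL × 262 mL ÷ 100 = 1.074 g
L-glutamine: 1.51 g/L × 0.262 L = 0.396 g
L-cysteine hydrochloride: 0.484 g/L × 0.262 L = 0.126808 g = 126.808 mg

agar 4.821 g; galactose 8.096 g; gellan gum 1.313 g; boric acid 9.065 mg; monosodium phosphate 1.074 g; L-glutamine 0.396 g; L-cysteine hydrochloride 126.808 mg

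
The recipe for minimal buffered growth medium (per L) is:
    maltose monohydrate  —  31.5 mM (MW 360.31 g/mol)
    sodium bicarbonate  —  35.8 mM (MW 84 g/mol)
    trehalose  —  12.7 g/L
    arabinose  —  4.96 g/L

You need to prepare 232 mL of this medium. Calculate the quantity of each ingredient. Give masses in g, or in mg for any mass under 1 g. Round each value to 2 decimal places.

Scale factor relative to 1 L: 0.232.
maltose monohydrate: 31.5 mmol/L × 360.31 g/mol × 0.232 L ÷ 1000 = 2.63 g
sodium bicarbonate: 35.8 mmol/L × 84 mg/mmol × 0.232 L = 697.67 mg
trehalose: 12.7 g/L × 0.232 L = 2.95 g
arabinose: 4.96 g/L × 0.232 L = 1.15 g

maltose monohydrate 2.63 g; sodium bicarbonate 697.67 mg; trehalose 2.95 g; arabinose 1.15 g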